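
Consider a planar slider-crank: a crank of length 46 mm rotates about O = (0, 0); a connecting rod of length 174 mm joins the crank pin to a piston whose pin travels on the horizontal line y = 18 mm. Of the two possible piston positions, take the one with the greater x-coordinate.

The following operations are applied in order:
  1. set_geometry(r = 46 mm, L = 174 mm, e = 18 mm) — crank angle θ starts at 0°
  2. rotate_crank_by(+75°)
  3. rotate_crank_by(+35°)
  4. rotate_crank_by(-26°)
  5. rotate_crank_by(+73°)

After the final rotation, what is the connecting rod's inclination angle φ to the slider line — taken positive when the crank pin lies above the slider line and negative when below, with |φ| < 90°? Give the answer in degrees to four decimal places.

-0.0087

set_geometry: r = 46 mm, L = 174 mm, e = 18 mm; θ ← 0°
rotate_crank_by(+75°): θ ← 0° +75° = 75°
rotate_crank_by(+35°): θ ← 75° +35° = 110°
rotate_crank_by(-26°): θ ← 110° -26° = 84°
rotate_crank_by(+73°): θ ← 84° +73° = 157°
crank pin P = (r cos θ, r sin θ) = (-42.343223, 17.973632)
h = r sin θ − e = 17.973632 − 18 = -0.026368
sin φ = h / L = -0.026368 / 174 = -0.00015154
φ = arcsin(-0.00015154) = -0.008683°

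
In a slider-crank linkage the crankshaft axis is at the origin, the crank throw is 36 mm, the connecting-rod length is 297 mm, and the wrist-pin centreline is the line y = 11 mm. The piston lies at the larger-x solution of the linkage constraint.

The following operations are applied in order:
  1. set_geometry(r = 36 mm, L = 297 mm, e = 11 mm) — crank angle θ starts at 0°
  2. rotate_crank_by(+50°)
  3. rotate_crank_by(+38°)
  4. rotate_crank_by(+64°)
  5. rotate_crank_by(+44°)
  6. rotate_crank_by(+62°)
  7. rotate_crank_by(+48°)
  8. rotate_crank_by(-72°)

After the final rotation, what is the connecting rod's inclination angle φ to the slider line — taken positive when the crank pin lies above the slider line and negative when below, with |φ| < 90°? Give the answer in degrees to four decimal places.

set_geometry: r = 36 mm, L = 297 mm, e = 11 mm; θ ← 0°
rotate_crank_by(+50°): θ ← 0° +50° = 50°
rotate_crank_by(+38°): θ ← 50° +38° = 88°
rotate_crank_by(+64°): θ ← 88° +64° = 152°
rotate_crank_by(+44°): θ ← 152° +44° = 196°
rotate_crank_by(+62°): θ ← 196° +62° = 258°
rotate_crank_by(+48°): θ ← 258° +48° = 306°
rotate_crank_by(-72°): θ ← 306° -72° = 234°
crank pin P = (r cos θ, r sin θ) = (-21.160269, -29.124612)
h = r sin θ − e = -29.124612 − 11 = -40.124612
sin φ = h / L = -40.124612 / 297 = -0.13509970
φ = arcsin(-0.13509970) = -7.764385°

-7.7644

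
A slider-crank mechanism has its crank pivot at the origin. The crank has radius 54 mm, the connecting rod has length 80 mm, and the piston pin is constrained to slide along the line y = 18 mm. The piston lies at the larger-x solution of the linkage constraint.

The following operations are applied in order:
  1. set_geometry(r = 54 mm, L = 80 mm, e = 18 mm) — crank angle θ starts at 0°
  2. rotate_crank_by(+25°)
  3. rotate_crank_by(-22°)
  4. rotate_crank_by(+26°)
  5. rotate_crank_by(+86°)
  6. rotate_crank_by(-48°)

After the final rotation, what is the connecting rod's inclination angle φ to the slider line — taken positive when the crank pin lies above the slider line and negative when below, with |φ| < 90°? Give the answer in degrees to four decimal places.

23.3496

set_geometry: r = 54 mm, L = 80 mm, e = 18 mm; θ ← 0°
rotate_crank_by(+25°): θ ← 0° +25° = 25°
rotate_crank_by(-22°): θ ← 25° -22° = 3°
rotate_crank_by(+26°): θ ← 3° +26° = 29°
rotate_crank_by(+86°): θ ← 29° +86° = 115°
rotate_crank_by(-48°): θ ← 115° -48° = 67°
crank pin P = (r cos θ, r sin θ) = (21.099481, 49.707262)
h = r sin θ − e = 49.707262 − 18 = 31.707262
sin φ = h / L = 31.707262 / 80 = 0.39634078
φ = arcsin(0.39634078) = 23.349621°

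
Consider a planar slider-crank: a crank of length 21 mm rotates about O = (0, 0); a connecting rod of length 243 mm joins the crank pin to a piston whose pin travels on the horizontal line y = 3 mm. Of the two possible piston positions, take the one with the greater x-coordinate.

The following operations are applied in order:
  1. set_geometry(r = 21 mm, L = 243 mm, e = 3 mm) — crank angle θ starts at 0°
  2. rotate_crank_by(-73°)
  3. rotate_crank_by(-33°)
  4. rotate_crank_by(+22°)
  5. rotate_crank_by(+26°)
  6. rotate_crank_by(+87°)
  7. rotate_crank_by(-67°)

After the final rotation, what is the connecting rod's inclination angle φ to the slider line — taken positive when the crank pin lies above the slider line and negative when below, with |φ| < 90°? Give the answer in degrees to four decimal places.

set_geometry: r = 21 mm, L = 243 mm, e = 3 mm; θ ← 0°
rotate_crank_by(-73°): θ ← 0° -73° = -73°
rotate_crank_by(-33°): θ ← -73° -33° = -106°
rotate_crank_by(+22°): θ ← -106° +22° = -84°
rotate_crank_by(+26°): θ ← -84° +26° = -58°
rotate_crank_by(+87°): θ ← -58° +87° = 29°
rotate_crank_by(-67°): θ ← 29° -67° = -38°
crank pin P = (r cos θ, r sin θ) = (16.548226, -12.928891)
h = r sin θ − e = -12.928891 − 3 = -15.928891
sin φ = h / L = -15.928891 / 243 = -0.06555099
φ = arcsin(-0.06555099) = -3.758490°

-3.7585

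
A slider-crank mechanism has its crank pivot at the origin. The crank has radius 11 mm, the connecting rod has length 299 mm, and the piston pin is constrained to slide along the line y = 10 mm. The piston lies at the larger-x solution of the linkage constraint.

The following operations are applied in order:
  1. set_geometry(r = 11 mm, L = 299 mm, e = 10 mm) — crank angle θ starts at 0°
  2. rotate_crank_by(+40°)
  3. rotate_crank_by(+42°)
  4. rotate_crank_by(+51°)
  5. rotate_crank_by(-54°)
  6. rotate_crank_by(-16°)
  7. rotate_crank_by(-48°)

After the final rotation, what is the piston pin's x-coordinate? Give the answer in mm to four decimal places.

set_geometry: r = 11 mm, L = 299 mm, e = 10 mm; θ ← 0°
rotate_crank_by(+40°): θ ← 0° +40° = 40°
rotate_crank_by(+42°): θ ← 40° +42° = 82°
rotate_crank_by(+51°): θ ← 82° +51° = 133°
rotate_crank_by(-54°): θ ← 133° -54° = 79°
rotate_crank_by(-16°): θ ← 79° -16° = 63°
rotate_crank_by(-48°): θ ← 63° -48° = 15°
crank pin P = (r cos θ, r sin θ) = (10.625184, 2.847009)
h = r sin θ − e = 2.847009 − 10 = -7.152991
x = r cos θ + √(L² − h²) = 10.625184 + √(89401.0 − 51.1653) = 10.625184 + 298.914427 = 309.539611

309.5396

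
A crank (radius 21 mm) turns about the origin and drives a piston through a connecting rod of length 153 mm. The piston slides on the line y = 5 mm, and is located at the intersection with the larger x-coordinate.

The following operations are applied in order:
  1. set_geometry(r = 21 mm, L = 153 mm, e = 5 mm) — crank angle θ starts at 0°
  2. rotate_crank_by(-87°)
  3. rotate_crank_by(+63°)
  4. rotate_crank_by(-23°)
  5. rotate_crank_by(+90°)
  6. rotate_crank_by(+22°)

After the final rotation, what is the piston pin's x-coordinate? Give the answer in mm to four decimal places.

161.2301

set_geometry: r = 21 mm, L = 153 mm, e = 5 mm; θ ← 0°
rotate_crank_by(-87°): θ ← 0° -87° = -87°
rotate_crank_by(+63°): θ ← -87° +63° = -24°
rotate_crank_by(-23°): θ ← -24° -23° = -47°
rotate_crank_by(+90°): θ ← -47° +90° = 43°
rotate_crank_by(+22°): θ ← 43° +22° = 65°
crank pin P = (r cos θ, r sin θ) = (8.874983, 19.032464)
h = r sin θ − e = 19.032464 − 5 = 14.032464
x = r cos θ + √(L² − h²) = 8.874983 + √(23409.0 − 196.9100) = 8.874983 + 152.355144 = 161.230128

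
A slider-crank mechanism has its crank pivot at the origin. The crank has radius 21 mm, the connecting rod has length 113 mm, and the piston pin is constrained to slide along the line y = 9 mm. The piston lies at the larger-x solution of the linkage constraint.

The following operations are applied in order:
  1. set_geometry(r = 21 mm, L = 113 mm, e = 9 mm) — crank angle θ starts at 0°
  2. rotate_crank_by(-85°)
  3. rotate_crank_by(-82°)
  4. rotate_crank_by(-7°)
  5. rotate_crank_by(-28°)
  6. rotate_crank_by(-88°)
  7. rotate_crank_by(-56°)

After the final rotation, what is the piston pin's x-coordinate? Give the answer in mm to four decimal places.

set_geometry: r = 21 mm, L = 113 mm, e = 9 mm; θ ← 0°
rotate_crank_by(-85°): θ ← 0° -85° = -85°
rotate_crank_by(-82°): θ ← -85° -82° = -167°
rotate_crank_by(-7°): θ ← -167° -7° = -174°
rotate_crank_by(-28°): θ ← -174° -28° = -202°
rotate_crank_by(-88°): θ ← -202° -88° = -290°
rotate_crank_by(-56°): θ ← -290° -56° = -346°
crank pin P = (r cos θ, r sin θ) = (20.376210, 5.080360)
h = r sin θ − e = 5.080360 − 9 = -3.919640
x = r cos θ + √(L² − h²) = 20.376210 + √(12769.0 − 15.3636) = 20.376210 + 112.931999 = 133.308209

133.3082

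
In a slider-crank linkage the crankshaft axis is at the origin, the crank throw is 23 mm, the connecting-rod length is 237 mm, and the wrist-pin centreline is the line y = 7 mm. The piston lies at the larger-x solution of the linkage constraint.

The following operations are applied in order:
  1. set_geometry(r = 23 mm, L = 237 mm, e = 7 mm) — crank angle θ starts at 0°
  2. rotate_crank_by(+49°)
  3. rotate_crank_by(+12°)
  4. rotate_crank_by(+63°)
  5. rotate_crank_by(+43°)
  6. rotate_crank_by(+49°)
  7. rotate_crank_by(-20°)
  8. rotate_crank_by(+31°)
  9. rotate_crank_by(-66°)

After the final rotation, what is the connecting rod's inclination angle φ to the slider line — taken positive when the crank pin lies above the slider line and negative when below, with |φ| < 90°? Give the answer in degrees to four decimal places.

set_geometry: r = 23 mm, L = 237 mm, e = 7 mm; θ ← 0°
rotate_crank_by(+49°): θ ← 0° +49° = 49°
rotate_crank_by(+12°): θ ← 49° +12° = 61°
rotate_crank_by(+63°): θ ← 61° +63° = 124°
rotate_crank_by(+43°): θ ← 124° +43° = 167°
rotate_crank_by(+49°): θ ← 167° +49° = 216°
rotate_crank_by(-20°): θ ← 216° -20° = 196°
rotate_crank_by(+31°): θ ← 196° +31° = 227°
rotate_crank_by(-66°): θ ← 227° -66° = 161°
crank pin P = (r cos θ, r sin θ) = (-21.746927, 7.488068)
h = r sin θ − e = 7.488068 − 7 = 0.488068
sin φ = h / L = 0.488068 / 237 = 0.00205936
φ = arcsin(0.00205936) = 0.117993°

0.1180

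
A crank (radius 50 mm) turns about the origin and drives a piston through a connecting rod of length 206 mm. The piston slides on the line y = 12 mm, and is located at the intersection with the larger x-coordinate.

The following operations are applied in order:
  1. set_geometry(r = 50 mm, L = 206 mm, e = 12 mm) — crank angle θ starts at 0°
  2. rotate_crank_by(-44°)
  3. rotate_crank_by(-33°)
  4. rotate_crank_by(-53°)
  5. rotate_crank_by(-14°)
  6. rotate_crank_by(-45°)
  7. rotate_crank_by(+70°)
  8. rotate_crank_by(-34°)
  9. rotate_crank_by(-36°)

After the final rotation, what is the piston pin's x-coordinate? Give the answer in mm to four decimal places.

set_geometry: r = 50 mm, L = 206 mm, e = 12 mm; θ ← 0°
rotate_crank_by(-44°): θ ← 0° -44° = -44°
rotate_crank_by(-33°): θ ← -44° -33° = -77°
rotate_crank_by(-53°): θ ← -77° -53° = -130°
rotate_crank_by(-14°): θ ← -130° -14° = -144°
rotate_crank_by(-45°): θ ← -144° -45° = -189°
rotate_crank_by(+70°): θ ← -189° +70° = -119°
rotate_crank_by(-34°): θ ← -119° -34° = -153°
rotate_crank_by(-36°): θ ← -153° -36° = -189°
crank pin P = (r cos θ, r sin θ) = (-49.384417, 7.821723)
h = r sin θ − e = 7.821723 − 12 = -4.178277
x = r cos θ + √(L² − h²) = -49.384417 + √(42436.0 − 17.4580) = -49.384417 + 205.957622 = 156.573205

156.5732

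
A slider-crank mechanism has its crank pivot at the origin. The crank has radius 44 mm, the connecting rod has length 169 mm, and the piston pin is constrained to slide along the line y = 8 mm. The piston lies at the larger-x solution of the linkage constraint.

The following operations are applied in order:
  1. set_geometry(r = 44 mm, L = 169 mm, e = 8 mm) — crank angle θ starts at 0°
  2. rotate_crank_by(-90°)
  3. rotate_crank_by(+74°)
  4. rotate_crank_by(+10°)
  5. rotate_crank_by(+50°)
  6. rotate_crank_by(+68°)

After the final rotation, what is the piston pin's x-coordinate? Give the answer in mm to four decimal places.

149.3046

set_geometry: r = 44 mm, L = 169 mm, e = 8 mm; θ ← 0°
rotate_crank_by(-90°): θ ← 0° -90° = -90°
rotate_crank_by(+74°): θ ← -90° +74° = -16°
rotate_crank_by(+10°): θ ← -16° +10° = -6°
rotate_crank_by(+50°): θ ← -6° +50° = 44°
rotate_crank_by(+68°): θ ← 44° +68° = 112°
crank pin P = (r cos θ, r sin θ) = (-16.482690, 40.796090)
h = r sin θ − e = 40.796090 − 8 = 32.796090
x = r cos θ + √(L² − h²) = -16.482690 + √(28561.0 − 1075.5835) = -16.482690 + 165.787263 = 149.304573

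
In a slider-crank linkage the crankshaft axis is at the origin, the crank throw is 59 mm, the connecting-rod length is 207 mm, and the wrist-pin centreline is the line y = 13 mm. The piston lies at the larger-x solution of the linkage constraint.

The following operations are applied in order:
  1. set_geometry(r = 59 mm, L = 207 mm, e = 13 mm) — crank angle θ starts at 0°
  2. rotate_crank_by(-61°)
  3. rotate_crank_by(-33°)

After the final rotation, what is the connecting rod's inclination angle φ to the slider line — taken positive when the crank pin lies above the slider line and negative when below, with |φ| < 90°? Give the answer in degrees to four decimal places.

set_geometry: r = 59 mm, L = 207 mm, e = 13 mm; θ ← 0°
rotate_crank_by(-61°): θ ← 0° -61° = -61°
rotate_crank_by(-33°): θ ← -61° -33° = -94°
crank pin P = (r cos θ, r sin θ) = (-4.115632, -58.856279)
h = r sin θ − e = -58.856279 − 13 = -71.856279
sin φ = h / L = -71.856279 / 207 = -0.34713178
φ = arcsin(-0.34713178) = -20.311982°

-20.3120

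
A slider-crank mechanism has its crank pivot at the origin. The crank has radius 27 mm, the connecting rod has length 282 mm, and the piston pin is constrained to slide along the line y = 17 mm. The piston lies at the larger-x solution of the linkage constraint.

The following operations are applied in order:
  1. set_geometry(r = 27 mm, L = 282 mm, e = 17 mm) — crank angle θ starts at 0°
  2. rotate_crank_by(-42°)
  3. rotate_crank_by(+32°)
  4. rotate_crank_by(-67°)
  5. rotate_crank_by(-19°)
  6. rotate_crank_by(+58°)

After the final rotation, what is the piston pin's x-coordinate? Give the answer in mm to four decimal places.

301.2647

set_geometry: r = 27 mm, L = 282 mm, e = 17 mm; θ ← 0°
rotate_crank_by(-42°): θ ← 0° -42° = -42°
rotate_crank_by(+32°): θ ← -42° +32° = -10°
rotate_crank_by(-67°): θ ← -10° -67° = -77°
rotate_crank_by(-19°): θ ← -77° -19° = -96°
rotate_crank_by(+58°): θ ← -96° +58° = -38°
crank pin P = (r cos θ, r sin θ) = (21.276290, -16.622860)
h = r sin θ − e = -16.622860 − 17 = -33.622860
x = r cos θ + √(L² − h²) = 21.276290 + √(79524.0 − 1130.4967) = 21.276290 + 279.988399 = 301.264689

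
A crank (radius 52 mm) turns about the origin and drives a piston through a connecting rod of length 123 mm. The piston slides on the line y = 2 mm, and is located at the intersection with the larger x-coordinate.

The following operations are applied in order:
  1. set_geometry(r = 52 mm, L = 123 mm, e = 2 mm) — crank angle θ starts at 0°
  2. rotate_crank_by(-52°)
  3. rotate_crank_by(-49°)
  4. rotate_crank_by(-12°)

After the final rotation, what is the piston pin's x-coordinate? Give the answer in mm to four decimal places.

92.1202

set_geometry: r = 52 mm, L = 123 mm, e = 2 mm; θ ← 0°
rotate_crank_by(-52°): θ ← 0° -52° = -52°
rotate_crank_by(-49°): θ ← -52° -49° = -101°
rotate_crank_by(-12°): θ ← -101° -12° = -113°
crank pin P = (r cos θ, r sin θ) = (-20.318019, -47.866252)
h = r sin θ − e = -47.866252 − 2 = -49.866252
x = r cos θ + √(L² − h²) = -20.318019 + √(15129.0 − 2486.6431) = -20.318019 + 112.438236 = 92.120217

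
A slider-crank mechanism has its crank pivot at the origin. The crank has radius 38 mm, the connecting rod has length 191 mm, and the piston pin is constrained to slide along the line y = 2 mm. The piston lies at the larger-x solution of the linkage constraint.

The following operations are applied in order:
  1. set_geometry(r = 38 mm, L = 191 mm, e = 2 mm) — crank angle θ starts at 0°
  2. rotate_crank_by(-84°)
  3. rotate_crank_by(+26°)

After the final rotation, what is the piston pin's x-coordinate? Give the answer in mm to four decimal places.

208.0454

set_geometry: r = 38 mm, L = 191 mm, e = 2 mm; θ ← 0°
rotate_crank_by(-84°): θ ← 0° -84° = -84°
rotate_crank_by(+26°): θ ← -84° +26° = -58°
crank pin P = (r cos θ, r sin θ) = (20.136932, -32.225828)
h = r sin θ − e = -32.225828 − 2 = -34.225828
x = r cos θ + √(L² − h²) = 20.136932 + √(36481.0 − 1171.4073) = 20.136932 + 187.908469 = 208.045401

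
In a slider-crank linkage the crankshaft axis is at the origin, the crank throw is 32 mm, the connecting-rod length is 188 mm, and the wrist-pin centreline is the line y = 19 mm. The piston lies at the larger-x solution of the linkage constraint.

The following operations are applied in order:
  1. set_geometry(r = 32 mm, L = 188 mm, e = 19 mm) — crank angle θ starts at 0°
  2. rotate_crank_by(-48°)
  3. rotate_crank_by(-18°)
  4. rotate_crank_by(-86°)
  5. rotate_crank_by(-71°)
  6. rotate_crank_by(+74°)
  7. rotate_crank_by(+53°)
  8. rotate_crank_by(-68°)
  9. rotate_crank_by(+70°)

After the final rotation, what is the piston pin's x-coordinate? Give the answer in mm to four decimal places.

178.7400

set_geometry: r = 32 mm, L = 188 mm, e = 19 mm; θ ← 0°
rotate_crank_by(-48°): θ ← 0° -48° = -48°
rotate_crank_by(-18°): θ ← -48° -18° = -66°
rotate_crank_by(-86°): θ ← -66° -86° = -152°
rotate_crank_by(-71°): θ ← -152° -71° = -223°
rotate_crank_by(+74°): θ ← -223° +74° = -149°
rotate_crank_by(+53°): θ ← -149° +53° = -96°
rotate_crank_by(-68°): θ ← -96° -68° = -164°
rotate_crank_by(+70°): θ ← -164° +70° = -94°
crank pin P = (r cos θ, r sin θ) = (-2.232207, -31.922050)
h = r sin θ − e = -31.922050 − 19 = -50.922050
x = r cos θ + √(L² − h²) = -2.232207 + √(35344.0 − 2593.0551) = -2.232207 + 180.972221 = 178.740014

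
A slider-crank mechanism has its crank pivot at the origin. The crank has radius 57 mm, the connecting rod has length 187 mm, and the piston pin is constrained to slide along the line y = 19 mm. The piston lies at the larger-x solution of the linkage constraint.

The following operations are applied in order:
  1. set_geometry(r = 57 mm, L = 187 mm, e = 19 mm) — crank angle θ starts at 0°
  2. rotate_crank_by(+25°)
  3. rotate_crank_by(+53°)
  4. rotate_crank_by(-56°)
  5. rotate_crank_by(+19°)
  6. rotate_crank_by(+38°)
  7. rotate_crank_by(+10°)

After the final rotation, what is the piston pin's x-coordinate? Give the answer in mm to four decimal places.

set_geometry: r = 57 mm, L = 187 mm, e = 19 mm; θ ← 0°
rotate_crank_by(+25°): θ ← 0° +25° = 25°
rotate_crank_by(+53°): θ ← 25° +53° = 78°
rotate_crank_by(-56°): θ ← 78° -56° = 22°
rotate_crank_by(+19°): θ ← 22° +19° = 41°
rotate_crank_by(+38°): θ ← 41° +38° = 79°
rotate_crank_by(+10°): θ ← 79° +10° = 89°
crank pin P = (r cos θ, r sin θ) = (0.994787, 56.991319)
h = r sin θ − e = 56.991319 − 19 = 37.991319
x = r cos θ + √(L² − h²) = 0.994787 + √(34969.0 − 1443.3403) = 0.994787 + 183.100136 = 184.094923

184.0949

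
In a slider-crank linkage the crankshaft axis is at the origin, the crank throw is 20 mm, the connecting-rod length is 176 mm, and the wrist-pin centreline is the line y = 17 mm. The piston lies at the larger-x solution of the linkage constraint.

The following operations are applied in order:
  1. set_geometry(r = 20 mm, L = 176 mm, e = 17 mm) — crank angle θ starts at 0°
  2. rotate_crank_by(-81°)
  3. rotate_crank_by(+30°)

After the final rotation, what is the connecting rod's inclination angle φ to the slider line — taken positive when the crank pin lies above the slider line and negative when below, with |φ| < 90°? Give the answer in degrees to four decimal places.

-10.6555

set_geometry: r = 20 mm, L = 176 mm, e = 17 mm; θ ← 0°
rotate_crank_by(-81°): θ ← 0° -81° = -81°
rotate_crank_by(+30°): θ ← -81° +30° = -51°
crank pin P = (r cos θ, r sin θ) = (12.586408, -15.542919)
h = r sin θ − e = -15.542919 − 17 = -32.542919
sin φ = h / L = -32.542919 / 176 = -0.18490295
φ = arcsin(-0.18490295) = -10.655474°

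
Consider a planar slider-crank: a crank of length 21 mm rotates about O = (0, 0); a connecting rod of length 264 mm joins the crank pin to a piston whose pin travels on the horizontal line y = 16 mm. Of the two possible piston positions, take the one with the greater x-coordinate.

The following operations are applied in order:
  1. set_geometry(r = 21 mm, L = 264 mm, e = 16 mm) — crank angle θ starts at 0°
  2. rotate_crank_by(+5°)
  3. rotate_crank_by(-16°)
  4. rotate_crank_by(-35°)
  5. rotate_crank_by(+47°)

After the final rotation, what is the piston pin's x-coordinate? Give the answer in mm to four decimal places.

set_geometry: r = 21 mm, L = 264 mm, e = 16 mm; θ ← 0°
rotate_crank_by(+5°): θ ← 0° +5° = 5°
rotate_crank_by(-16°): θ ← 5° -16° = -11°
rotate_crank_by(-35°): θ ← -11° -35° = -46°
rotate_crank_by(+47°): θ ← -46° +47° = 1°
crank pin P = (r cos θ, r sin θ) = (20.996802, 0.366501)
h = r sin θ − e = 0.366501 − 16 = -15.633499
x = r cos θ + √(L² − h²) = 20.996802 + √(69696.0 − 244.4063) = 20.996802 + 263.536703 = 284.533504

284.5335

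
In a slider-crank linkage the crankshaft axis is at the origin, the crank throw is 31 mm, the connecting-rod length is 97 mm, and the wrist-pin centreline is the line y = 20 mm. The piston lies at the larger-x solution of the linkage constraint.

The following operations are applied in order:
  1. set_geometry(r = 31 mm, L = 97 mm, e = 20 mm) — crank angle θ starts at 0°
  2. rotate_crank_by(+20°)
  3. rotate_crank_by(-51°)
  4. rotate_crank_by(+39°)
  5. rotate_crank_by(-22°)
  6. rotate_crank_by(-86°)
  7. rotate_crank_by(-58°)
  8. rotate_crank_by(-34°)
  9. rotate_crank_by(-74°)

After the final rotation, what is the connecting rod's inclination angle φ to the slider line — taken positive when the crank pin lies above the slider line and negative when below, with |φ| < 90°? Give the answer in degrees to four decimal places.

set_geometry: r = 31 mm, L = 97 mm, e = 20 mm; θ ← 0°
rotate_crank_by(+20°): θ ← 0° +20° = 20°
rotate_crank_by(-51°): θ ← 20° -51° = -31°
rotate_crank_by(+39°): θ ← -31° +39° = 8°
rotate_crank_by(-22°): θ ← 8° -22° = -14°
rotate_crank_by(-86°): θ ← -14° -86° = -100°
rotate_crank_by(-58°): θ ← -100° -58° = -158°
rotate_crank_by(-34°): θ ← -158° -34° = -192°
rotate_crank_by(-74°): θ ← -192° -74° = -266°
crank pin P = (r cos θ, r sin θ) = (-2.162451, 30.924486)
h = r sin θ − e = 30.924486 − 20 = 10.924486
sin φ = h / L = 10.924486 / 97 = 0.11262356
φ = arcsin(0.11262356) = 6.466575°

6.4666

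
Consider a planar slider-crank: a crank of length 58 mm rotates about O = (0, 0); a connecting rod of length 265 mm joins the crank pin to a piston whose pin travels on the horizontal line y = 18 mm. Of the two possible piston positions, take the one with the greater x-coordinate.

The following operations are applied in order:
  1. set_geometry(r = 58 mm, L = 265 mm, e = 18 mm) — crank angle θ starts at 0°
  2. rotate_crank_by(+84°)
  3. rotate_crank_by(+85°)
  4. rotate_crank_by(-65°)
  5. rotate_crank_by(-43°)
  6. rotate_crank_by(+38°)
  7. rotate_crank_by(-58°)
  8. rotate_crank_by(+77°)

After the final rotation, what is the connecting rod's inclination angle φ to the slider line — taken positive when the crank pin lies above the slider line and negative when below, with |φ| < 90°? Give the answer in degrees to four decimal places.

set_geometry: r = 58 mm, L = 265 mm, e = 18 mm; θ ← 0°
rotate_crank_by(+84°): θ ← 0° +84° = 84°
rotate_crank_by(+85°): θ ← 84° +85° = 169°
rotate_crank_by(-65°): θ ← 169° -65° = 104°
rotate_crank_by(-43°): θ ← 104° -43° = 61°
rotate_crank_by(+38°): θ ← 61° +38° = 99°
rotate_crank_by(-58°): θ ← 99° -58° = 41°
rotate_crank_by(+77°): θ ← 41° +77° = 118°
crank pin P = (r cos θ, r sin θ) = (-27.229351, 51.210960)
h = r sin θ − e = 51.210960 − 18 = 33.210960
sin φ = h / L = 33.210960 / 265 = 0.12532438
φ = arcsin(0.12532438) = 7.199489°

7.1995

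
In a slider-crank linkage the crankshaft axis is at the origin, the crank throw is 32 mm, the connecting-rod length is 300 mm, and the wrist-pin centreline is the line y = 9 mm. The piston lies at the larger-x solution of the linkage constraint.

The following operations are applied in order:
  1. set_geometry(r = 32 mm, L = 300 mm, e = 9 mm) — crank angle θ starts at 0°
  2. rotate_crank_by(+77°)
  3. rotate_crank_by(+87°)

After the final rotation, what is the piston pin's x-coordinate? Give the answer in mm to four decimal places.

269.2396

set_geometry: r = 32 mm, L = 300 mm, e = 9 mm; θ ← 0°
rotate_crank_by(+77°): θ ← 0° +77° = 77°
rotate_crank_by(+87°): θ ← 77° +87° = 164°
crank pin P = (r cos θ, r sin θ) = (-30.760374, 8.820395)
h = r sin θ − e = 8.820395 − 9 = -0.179605
x = r cos θ + √(L² − h²) = -30.760374 + √(90000.0 − 0.0323) = -30.760374 + 299.999946 = 269.239572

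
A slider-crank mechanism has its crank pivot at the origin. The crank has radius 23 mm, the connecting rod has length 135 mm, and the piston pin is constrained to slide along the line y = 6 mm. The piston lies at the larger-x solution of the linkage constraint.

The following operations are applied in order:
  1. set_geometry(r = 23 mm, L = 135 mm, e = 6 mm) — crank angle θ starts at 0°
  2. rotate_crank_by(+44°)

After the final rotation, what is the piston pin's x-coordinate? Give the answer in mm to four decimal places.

set_geometry: r = 23 mm, L = 135 mm, e = 6 mm; θ ← 0°
rotate_crank_by(+44°): θ ← 0° +44° = 44°
crank pin P = (r cos θ, r sin θ) = (16.544815, 15.977143)
h = r sin θ − e = 15.977143 − 6 = 9.977143
x = r cos θ + √(L² − h²) = 16.544815 + √(18225.0 − 99.5434) = 16.544815 + 134.630816 = 151.175631

151.1756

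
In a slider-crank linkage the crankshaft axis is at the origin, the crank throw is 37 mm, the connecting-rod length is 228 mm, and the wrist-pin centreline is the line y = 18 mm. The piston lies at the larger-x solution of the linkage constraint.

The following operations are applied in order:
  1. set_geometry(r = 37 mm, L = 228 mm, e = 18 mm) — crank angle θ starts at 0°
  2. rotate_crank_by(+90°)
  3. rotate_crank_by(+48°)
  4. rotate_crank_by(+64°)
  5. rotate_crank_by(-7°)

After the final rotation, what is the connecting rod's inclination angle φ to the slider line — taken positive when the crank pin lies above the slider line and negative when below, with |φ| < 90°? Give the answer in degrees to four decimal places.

-6.9469

set_geometry: r = 37 mm, L = 228 mm, e = 18 mm; θ ← 0°
rotate_crank_by(+90°): θ ← 0° +90° = 90°
rotate_crank_by(+48°): θ ← 90° +48° = 138°
rotate_crank_by(+64°): θ ← 138° +64° = 202°
rotate_crank_by(-7°): θ ← 202° -7° = 195°
crank pin P = (r cos θ, r sin θ) = (-35.739256, -9.576305)
h = r sin θ − e = -9.576305 − 18 = -27.576305
sin φ = h / L = -27.576305 / 228 = -0.12094870
φ = arcsin(-0.12094870) = -6.946858°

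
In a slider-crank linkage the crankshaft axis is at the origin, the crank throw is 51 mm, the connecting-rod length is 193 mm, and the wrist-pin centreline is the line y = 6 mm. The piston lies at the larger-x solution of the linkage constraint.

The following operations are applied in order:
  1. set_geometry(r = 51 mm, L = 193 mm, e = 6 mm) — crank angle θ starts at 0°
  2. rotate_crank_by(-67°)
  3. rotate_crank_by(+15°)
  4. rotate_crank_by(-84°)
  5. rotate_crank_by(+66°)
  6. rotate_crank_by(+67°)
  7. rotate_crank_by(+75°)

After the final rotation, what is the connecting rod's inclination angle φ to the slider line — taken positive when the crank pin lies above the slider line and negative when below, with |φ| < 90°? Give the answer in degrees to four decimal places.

set_geometry: r = 51 mm, L = 193 mm, e = 6 mm; θ ← 0°
rotate_crank_by(-67°): θ ← 0° -67° = -67°
rotate_crank_by(+15°): θ ← -67° +15° = -52°
rotate_crank_by(-84°): θ ← -52° -84° = -136°
rotate_crank_by(+66°): θ ← -136° +66° = -70°
rotate_crank_by(+67°): θ ← -70° +67° = -3°
rotate_crank_by(+75°): θ ← -3° +75° = 72°
crank pin P = (r cos θ, r sin θ) = (15.759867, 48.503882)
h = r sin θ − e = 48.503882 − 6 = 42.503882
sin φ = h / L = 42.503882 / 193 = 0.22022737
φ = arcsin(0.22022737) = 12.722388°

12.7224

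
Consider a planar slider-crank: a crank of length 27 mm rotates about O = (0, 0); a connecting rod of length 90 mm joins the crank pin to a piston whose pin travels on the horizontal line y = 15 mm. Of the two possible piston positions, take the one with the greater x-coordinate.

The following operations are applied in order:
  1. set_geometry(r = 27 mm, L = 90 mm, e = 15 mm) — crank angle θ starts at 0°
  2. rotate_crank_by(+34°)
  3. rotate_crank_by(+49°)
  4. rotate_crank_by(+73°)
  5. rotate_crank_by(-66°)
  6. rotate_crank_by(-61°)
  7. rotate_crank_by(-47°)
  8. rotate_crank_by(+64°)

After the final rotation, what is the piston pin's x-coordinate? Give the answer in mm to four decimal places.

108.6471

set_geometry: r = 27 mm, L = 90 mm, e = 15 mm; θ ← 0°
rotate_crank_by(+34°): θ ← 0° +34° = 34°
rotate_crank_by(+49°): θ ← 34° +49° = 83°
rotate_crank_by(+73°): θ ← 83° +73° = 156°
rotate_crank_by(-66°): θ ← 156° -66° = 90°
rotate_crank_by(-61°): θ ← 90° -61° = 29°
rotate_crank_by(-47°): θ ← 29° -47° = -18°
rotate_crank_by(+64°): θ ← -18° +64° = 46°
crank pin P = (r cos θ, r sin θ) = (18.755776, 19.422175)
h = r sin θ − e = 19.422175 − 15 = 4.422175
x = r cos θ + √(L² − h²) = 18.755776 + √(8100.0 − 19.5556) = 18.755776 + 89.891292 = 108.647068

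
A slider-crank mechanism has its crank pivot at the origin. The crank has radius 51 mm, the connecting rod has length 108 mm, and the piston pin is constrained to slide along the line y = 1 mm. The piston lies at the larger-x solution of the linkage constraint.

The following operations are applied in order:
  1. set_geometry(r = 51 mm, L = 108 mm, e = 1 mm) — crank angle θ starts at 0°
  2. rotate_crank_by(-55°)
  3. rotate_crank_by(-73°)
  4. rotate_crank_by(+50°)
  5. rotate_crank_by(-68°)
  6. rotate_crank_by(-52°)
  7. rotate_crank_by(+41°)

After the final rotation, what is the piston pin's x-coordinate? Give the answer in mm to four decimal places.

set_geometry: r = 51 mm, L = 108 mm, e = 1 mm; θ ← 0°
rotate_crank_by(-55°): θ ← 0° -55° = -55°
rotate_crank_by(-73°): θ ← -55° -73° = -128°
rotate_crank_by(+50°): θ ← -128° +50° = -78°
rotate_crank_by(-68°): θ ← -78° -68° = -146°
rotate_crank_by(-52°): θ ← -146° -52° = -198°
rotate_crank_by(+41°): θ ← -198° +41° = -157°
crank pin P = (r cos θ, r sin θ) = (-46.945748, -19.927288)
h = r sin θ − e = -19.927288 − 1 = -20.927288
x = r cos θ + √(L² − h²) = -46.945748 + √(11664.0 − 437.9514) = -46.945748 + 105.953049 = 59.007302

59.0073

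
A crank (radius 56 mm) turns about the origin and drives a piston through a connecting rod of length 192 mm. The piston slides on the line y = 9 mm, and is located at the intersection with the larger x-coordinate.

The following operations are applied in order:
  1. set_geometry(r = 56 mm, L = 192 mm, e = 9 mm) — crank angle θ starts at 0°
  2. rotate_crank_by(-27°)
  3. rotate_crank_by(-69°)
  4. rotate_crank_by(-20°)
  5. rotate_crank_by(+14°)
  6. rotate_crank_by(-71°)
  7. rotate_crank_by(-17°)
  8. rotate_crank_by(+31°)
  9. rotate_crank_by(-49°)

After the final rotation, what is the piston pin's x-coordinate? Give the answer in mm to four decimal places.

141.7748

set_geometry: r = 56 mm, L = 192 mm, e = 9 mm; θ ← 0°
rotate_crank_by(-27°): θ ← 0° -27° = -27°
rotate_crank_by(-69°): θ ← -27° -69° = -96°
rotate_crank_by(-20°): θ ← -96° -20° = -116°
rotate_crank_by(+14°): θ ← -116° +14° = -102°
rotate_crank_by(-71°): θ ← -102° -71° = -173°
rotate_crank_by(-17°): θ ← -173° -17° = -190°
rotate_crank_by(+31°): θ ← -190° +31° = -159°
rotate_crank_by(-49°): θ ← -159° -49° = -208°
crank pin P = (r cos θ, r sin θ) = (-49.445065, 26.290408)
h = r sin θ − e = 26.290408 − 9 = 17.290408
x = r cos θ + √(L² − h²) = -49.445065 + √(36864.0 − 298.9582) = -49.445065 + 191.219878 = 141.774813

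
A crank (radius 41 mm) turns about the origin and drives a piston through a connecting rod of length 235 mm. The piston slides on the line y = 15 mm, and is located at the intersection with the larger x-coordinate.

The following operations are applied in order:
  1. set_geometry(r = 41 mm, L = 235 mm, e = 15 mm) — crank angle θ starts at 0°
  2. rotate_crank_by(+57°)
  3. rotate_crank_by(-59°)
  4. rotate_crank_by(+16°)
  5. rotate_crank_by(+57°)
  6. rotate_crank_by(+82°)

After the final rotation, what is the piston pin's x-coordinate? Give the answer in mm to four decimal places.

198.4409

set_geometry: r = 41 mm, L = 235 mm, e = 15 mm; θ ← 0°
rotate_crank_by(+57°): θ ← 0° +57° = 57°
rotate_crank_by(-59°): θ ← 57° -59° = -2°
rotate_crank_by(+16°): θ ← -2° +16° = 14°
rotate_crank_by(+57°): θ ← 14° +57° = 71°
rotate_crank_by(+82°): θ ← 71° +82° = 153°
crank pin P = (r cos θ, r sin θ) = (-36.531267, 18.613610)
h = r sin θ − e = 18.613610 − 15 = 3.613610
x = r cos θ + √(L² − h²) = -36.531267 + √(55225.0 − 13.0582) = -36.531267 + 234.972215 = 198.440948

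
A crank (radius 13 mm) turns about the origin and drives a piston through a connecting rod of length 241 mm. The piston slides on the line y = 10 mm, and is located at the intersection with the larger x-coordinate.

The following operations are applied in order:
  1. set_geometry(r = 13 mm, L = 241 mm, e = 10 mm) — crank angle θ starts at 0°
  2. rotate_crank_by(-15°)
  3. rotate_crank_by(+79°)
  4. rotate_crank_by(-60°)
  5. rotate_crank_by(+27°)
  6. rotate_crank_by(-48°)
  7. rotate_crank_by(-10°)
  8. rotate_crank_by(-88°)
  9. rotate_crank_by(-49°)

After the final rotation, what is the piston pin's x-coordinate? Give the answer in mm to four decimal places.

set_geometry: r = 13 mm, L = 241 mm, e = 10 mm; θ ← 0°
rotate_crank_by(-15°): θ ← 0° -15° = -15°
rotate_crank_by(+79°): θ ← -15° +79° = 64°
rotate_crank_by(-60°): θ ← 64° -60° = 4°
rotate_crank_by(+27°): θ ← 4° +27° = 31°
rotate_crank_by(-48°): θ ← 31° -48° = -17°
rotate_crank_by(-10°): θ ← -17° -10° = -27°
rotate_crank_by(-88°): θ ← -27° -88° = -115°
rotate_crank_by(-49°): θ ← -115° -49° = -164°
crank pin P = (r cos θ, r sin θ) = (-12.496402, -3.583286)
h = r sin θ − e = -3.583286 − 10 = -13.583286
x = r cos θ + √(L² − h²) = -12.496402 + √(58081.0 − 184.5056) = -12.496402 + 240.616904 = 228.120502

228.1205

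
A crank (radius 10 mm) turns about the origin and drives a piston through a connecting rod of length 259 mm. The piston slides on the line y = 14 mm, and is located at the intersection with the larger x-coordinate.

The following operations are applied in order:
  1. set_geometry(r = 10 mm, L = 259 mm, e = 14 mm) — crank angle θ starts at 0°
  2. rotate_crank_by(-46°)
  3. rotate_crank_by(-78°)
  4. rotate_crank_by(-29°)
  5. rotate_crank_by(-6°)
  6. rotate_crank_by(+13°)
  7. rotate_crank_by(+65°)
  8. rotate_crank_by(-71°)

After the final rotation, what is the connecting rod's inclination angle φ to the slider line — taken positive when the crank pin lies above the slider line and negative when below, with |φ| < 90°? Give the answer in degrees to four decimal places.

-4.1392

set_geometry: r = 10 mm, L = 259 mm, e = 14 mm; θ ← 0°
rotate_crank_by(-46°): θ ← 0° -46° = -46°
rotate_crank_by(-78°): θ ← -46° -78° = -124°
rotate_crank_by(-29°): θ ← -124° -29° = -153°
rotate_crank_by(-6°): θ ← -153° -6° = -159°
rotate_crank_by(+13°): θ ← -159° +13° = -146°
rotate_crank_by(+65°): θ ← -146° +65° = -81°
rotate_crank_by(-71°): θ ← -81° -71° = -152°
crank pin P = (r cos θ, r sin θ) = (-8.829476, -4.694716)
h = r sin θ − e = -4.694716 − 14 = -18.694716
sin φ = h / L = -18.694716 / 259 = -0.07218037
φ = arcsin(-0.07218037) = -4.139230°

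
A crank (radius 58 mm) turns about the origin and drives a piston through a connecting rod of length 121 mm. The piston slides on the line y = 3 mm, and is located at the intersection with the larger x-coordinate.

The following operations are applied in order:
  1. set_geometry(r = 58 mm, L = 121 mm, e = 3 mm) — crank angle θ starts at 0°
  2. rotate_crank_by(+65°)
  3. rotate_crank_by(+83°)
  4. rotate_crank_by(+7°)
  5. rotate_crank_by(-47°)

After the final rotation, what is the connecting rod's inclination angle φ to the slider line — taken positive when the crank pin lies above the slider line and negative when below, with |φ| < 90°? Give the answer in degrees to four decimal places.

25.5364

set_geometry: r = 58 mm, L = 121 mm, e = 3 mm; θ ← 0°
rotate_crank_by(+65°): θ ← 0° +65° = 65°
rotate_crank_by(+83°): θ ← 65° +83° = 148°
rotate_crank_by(+7°): θ ← 148° +7° = 155°
rotate_crank_by(-47°): θ ← 155° -47° = 108°
crank pin P = (r cos θ, r sin θ) = (-17.922986, 55.161278)
h = r sin θ − e = 55.161278 − 3 = 52.161278
sin φ = h / L = 52.161278 / 121 = 0.43108494
φ = arcsin(0.43108494) = 25.536433°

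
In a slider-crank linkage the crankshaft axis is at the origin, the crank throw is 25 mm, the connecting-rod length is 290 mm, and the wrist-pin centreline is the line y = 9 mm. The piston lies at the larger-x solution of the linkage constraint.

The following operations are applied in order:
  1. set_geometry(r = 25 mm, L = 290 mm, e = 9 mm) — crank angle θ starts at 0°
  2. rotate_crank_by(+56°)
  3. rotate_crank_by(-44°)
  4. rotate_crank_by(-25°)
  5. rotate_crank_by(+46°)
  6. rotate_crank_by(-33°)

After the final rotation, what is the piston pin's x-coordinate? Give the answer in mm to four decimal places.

314.8603

set_geometry: r = 25 mm, L = 290 mm, e = 9 mm; θ ← 0°
rotate_crank_by(+56°): θ ← 0° +56° = 56°
rotate_crank_by(-44°): θ ← 56° -44° = 12°
rotate_crank_by(-25°): θ ← 12° -25° = -13°
rotate_crank_by(+46°): θ ← -13° +46° = 33°
rotate_crank_by(-33°): θ ← 33° -33° = 0°
crank pin P = (r cos θ, r sin θ) = (25.000000, 0.000000)
h = r sin θ − e = 0.000000 − 9 = -9.000000
x = r cos θ + √(L² − h²) = 25.000000 + √(84100.0 − 81.0000) = 25.000000 + 289.860311 = 314.860311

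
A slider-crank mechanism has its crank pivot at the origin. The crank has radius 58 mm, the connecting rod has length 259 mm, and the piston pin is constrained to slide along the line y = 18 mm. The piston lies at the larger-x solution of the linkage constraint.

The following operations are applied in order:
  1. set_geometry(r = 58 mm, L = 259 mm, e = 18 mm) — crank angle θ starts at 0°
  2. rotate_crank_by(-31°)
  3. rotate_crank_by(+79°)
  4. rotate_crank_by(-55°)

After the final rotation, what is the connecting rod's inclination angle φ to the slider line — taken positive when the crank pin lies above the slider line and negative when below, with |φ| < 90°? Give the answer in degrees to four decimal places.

-5.5543

set_geometry: r = 58 mm, L = 259 mm, e = 18 mm; θ ← 0°
rotate_crank_by(-31°): θ ← 0° -31° = -31°
rotate_crank_by(+79°): θ ← -31° +79° = 48°
rotate_crank_by(-55°): θ ← 48° -55° = -7°
crank pin P = (r cos θ, r sin θ) = (57.567677, -7.068422)
h = r sin θ − e = -7.068422 − 18 = -25.068422
sin φ = h / L = -25.068422 / 259 = -0.09678927
φ = arcsin(-0.09678927) = -5.554312°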